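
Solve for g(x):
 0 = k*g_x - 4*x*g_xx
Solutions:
 g(x) = C1 + x^(re(k)/4 + 1)*(C2*sin(log(x)*Abs(im(k))/4) + C3*cos(log(x)*im(k)/4))


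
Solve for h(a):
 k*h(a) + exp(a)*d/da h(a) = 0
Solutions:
 h(a) = C1*exp(k*exp(-a))


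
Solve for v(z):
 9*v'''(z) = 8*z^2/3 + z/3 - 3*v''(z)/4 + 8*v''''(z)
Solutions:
 v(z) = C1 + C2*z + C3*exp(z*(9 - sqrt(105))/16) + C4*exp(z*(9 + sqrt(105))/16) + 8*z^4/27 - 382*z^3/27 + 14776*z^2/27


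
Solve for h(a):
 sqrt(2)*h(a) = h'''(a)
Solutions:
 h(a) = C3*exp(2^(1/6)*a) + (C1*sin(2^(1/6)*sqrt(3)*a/2) + C2*cos(2^(1/6)*sqrt(3)*a/2))*exp(-2^(1/6)*a/2)


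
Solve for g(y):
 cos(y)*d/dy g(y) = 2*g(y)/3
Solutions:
 g(y) = C1*(sin(y) + 1)^(1/3)/(sin(y) - 1)^(1/3)


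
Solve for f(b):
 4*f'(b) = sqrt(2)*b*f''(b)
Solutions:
 f(b) = C1 + C2*b^(1 + 2*sqrt(2))


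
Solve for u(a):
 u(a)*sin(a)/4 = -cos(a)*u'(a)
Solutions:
 u(a) = C1*cos(a)^(1/4)


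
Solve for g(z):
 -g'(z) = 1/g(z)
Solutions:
 g(z) = -sqrt(C1 - 2*z)
 g(z) = sqrt(C1 - 2*z)


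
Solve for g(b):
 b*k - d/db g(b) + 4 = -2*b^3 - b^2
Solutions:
 g(b) = C1 + b^4/2 + b^3/3 + b^2*k/2 + 4*b


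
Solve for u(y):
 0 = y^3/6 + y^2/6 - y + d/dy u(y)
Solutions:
 u(y) = C1 - y^4/24 - y^3/18 + y^2/2


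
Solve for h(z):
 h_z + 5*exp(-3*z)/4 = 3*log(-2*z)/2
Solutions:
 h(z) = C1 + 3*z*log(-z)/2 + 3*z*(-1 + log(2))/2 + 5*exp(-3*z)/12


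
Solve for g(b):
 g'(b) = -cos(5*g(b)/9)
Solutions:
 b - 9*log(sin(5*g(b)/9) - 1)/10 + 9*log(sin(5*g(b)/9) + 1)/10 = C1


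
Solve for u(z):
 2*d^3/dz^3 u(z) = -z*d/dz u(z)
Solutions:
 u(z) = C1 + Integral(C2*airyai(-2^(2/3)*z/2) + C3*airybi(-2^(2/3)*z/2), z)


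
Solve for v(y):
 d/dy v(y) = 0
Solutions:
 v(y) = C1


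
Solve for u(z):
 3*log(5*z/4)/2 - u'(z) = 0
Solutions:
 u(z) = C1 + 3*z*log(z)/2 - 3*z*log(2) - 3*z/2 + 3*z*log(5)/2


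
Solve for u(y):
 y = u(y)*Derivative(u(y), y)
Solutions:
 u(y) = -sqrt(C1 + y^2)
 u(y) = sqrt(C1 + y^2)


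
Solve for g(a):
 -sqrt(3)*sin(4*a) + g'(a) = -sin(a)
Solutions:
 g(a) = C1 + cos(a) - sqrt(3)*cos(4*a)/4


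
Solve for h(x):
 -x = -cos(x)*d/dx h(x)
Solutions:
 h(x) = C1 + Integral(x/cos(x), x)


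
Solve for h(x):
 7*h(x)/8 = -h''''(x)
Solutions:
 h(x) = (C1*sin(2^(3/4)*7^(1/4)*x/4) + C2*cos(2^(3/4)*7^(1/4)*x/4))*exp(-2^(3/4)*7^(1/4)*x/4) + (C3*sin(2^(3/4)*7^(1/4)*x/4) + C4*cos(2^(3/4)*7^(1/4)*x/4))*exp(2^(3/4)*7^(1/4)*x/4)


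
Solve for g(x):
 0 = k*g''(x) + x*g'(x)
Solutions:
 g(x) = C1 + C2*sqrt(k)*erf(sqrt(2)*x*sqrt(1/k)/2)


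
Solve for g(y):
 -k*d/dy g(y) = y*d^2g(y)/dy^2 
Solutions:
 g(y) = C1 + y^(1 - re(k))*(C2*sin(log(y)*Abs(im(k))) + C3*cos(log(y)*im(k)))


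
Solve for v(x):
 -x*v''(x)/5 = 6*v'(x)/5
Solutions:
 v(x) = C1 + C2/x^5


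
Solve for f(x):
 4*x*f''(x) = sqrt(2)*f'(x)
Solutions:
 f(x) = C1 + C2*x^(sqrt(2)/4 + 1)


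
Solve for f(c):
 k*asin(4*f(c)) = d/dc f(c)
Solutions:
 Integral(1/asin(4*_y), (_y, f(c))) = C1 + c*k


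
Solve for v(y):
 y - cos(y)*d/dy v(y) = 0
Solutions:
 v(y) = C1 + Integral(y/cos(y), y)


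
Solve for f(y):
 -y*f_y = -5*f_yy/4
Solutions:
 f(y) = C1 + C2*erfi(sqrt(10)*y/5)


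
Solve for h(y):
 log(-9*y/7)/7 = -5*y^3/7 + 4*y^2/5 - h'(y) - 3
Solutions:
 h(y) = C1 - 5*y^4/28 + 4*y^3/15 - y*log(-y)/7 + y*(-20 - 2*log(3) + log(7))/7


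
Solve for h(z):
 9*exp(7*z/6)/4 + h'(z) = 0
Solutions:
 h(z) = C1 - 27*exp(7*z/6)/14


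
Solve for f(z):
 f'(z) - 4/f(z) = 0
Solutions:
 f(z) = -sqrt(C1 + 8*z)
 f(z) = sqrt(C1 + 8*z)


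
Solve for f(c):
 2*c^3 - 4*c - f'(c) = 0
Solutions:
 f(c) = C1 + c^4/2 - 2*c^2


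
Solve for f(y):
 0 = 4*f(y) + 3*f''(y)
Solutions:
 f(y) = C1*sin(2*sqrt(3)*y/3) + C2*cos(2*sqrt(3)*y/3)


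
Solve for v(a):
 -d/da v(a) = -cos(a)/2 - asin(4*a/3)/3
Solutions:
 v(a) = C1 + a*asin(4*a/3)/3 + sqrt(9 - 16*a^2)/12 + sin(a)/2


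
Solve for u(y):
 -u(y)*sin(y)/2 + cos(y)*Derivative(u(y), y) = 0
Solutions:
 u(y) = C1/sqrt(cos(y))


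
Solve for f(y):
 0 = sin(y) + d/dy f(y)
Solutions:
 f(y) = C1 + cos(y)


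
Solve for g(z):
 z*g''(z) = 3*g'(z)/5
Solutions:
 g(z) = C1 + C2*z^(8/5)


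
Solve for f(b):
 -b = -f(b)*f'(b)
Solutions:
 f(b) = -sqrt(C1 + b^2)
 f(b) = sqrt(C1 + b^2)


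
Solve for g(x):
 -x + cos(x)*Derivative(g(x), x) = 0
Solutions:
 g(x) = C1 + Integral(x/cos(x), x)


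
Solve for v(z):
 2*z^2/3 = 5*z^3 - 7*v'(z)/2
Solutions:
 v(z) = C1 + 5*z^4/14 - 4*z^3/63


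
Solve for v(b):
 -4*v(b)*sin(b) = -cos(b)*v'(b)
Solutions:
 v(b) = C1/cos(b)^4


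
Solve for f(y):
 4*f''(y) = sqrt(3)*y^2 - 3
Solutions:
 f(y) = C1 + C2*y + sqrt(3)*y^4/48 - 3*y^2/8


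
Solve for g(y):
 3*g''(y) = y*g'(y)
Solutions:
 g(y) = C1 + C2*erfi(sqrt(6)*y/6)


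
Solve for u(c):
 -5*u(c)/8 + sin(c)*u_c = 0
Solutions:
 u(c) = C1*(cos(c) - 1)^(5/16)/(cos(c) + 1)^(5/16)


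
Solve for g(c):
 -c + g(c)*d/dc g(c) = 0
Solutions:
 g(c) = -sqrt(C1 + c^2)
 g(c) = sqrt(C1 + c^2)


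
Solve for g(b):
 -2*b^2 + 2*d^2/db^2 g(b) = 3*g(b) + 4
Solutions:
 g(b) = C1*exp(-sqrt(6)*b/2) + C2*exp(sqrt(6)*b/2) - 2*b^2/3 - 20/9


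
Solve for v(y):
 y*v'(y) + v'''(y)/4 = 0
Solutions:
 v(y) = C1 + Integral(C2*airyai(-2^(2/3)*y) + C3*airybi(-2^(2/3)*y), y)


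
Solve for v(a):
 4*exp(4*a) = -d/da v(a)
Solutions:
 v(a) = C1 - exp(4*a)


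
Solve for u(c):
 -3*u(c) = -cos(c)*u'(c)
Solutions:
 u(c) = C1*(sin(c) + 1)^(3/2)/(sin(c) - 1)^(3/2)


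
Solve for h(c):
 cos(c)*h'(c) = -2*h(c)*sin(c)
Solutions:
 h(c) = C1*cos(c)^2


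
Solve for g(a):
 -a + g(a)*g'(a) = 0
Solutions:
 g(a) = -sqrt(C1 + a^2)
 g(a) = sqrt(C1 + a^2)


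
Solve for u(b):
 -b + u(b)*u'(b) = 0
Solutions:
 u(b) = -sqrt(C1 + b^2)
 u(b) = sqrt(C1 + b^2)


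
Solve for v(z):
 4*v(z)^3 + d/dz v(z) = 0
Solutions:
 v(z) = -sqrt(2)*sqrt(-1/(C1 - 4*z))/2
 v(z) = sqrt(2)*sqrt(-1/(C1 - 4*z))/2


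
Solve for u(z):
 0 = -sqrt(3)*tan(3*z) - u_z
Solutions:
 u(z) = C1 + sqrt(3)*log(cos(3*z))/3


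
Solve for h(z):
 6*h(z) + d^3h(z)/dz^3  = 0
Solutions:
 h(z) = C3*exp(-6^(1/3)*z) + (C1*sin(2^(1/3)*3^(5/6)*z/2) + C2*cos(2^(1/3)*3^(5/6)*z/2))*exp(6^(1/3)*z/2)


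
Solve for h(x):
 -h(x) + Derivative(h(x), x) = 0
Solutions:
 h(x) = C1*exp(x)


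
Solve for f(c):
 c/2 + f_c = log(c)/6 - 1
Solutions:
 f(c) = C1 - c^2/4 + c*log(c)/6 - 7*c/6


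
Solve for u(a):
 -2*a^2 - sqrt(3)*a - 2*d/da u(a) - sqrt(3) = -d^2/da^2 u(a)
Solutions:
 u(a) = C1 + C2*exp(2*a) - a^3/3 - a^2/2 - sqrt(3)*a^2/4 - 3*sqrt(3)*a/4 - a/2


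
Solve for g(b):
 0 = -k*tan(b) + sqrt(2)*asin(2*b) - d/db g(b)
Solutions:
 g(b) = C1 + k*log(cos(b)) + sqrt(2)*(b*asin(2*b) + sqrt(1 - 4*b^2)/2)


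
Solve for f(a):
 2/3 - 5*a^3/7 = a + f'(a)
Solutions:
 f(a) = C1 - 5*a^4/28 - a^2/2 + 2*a/3


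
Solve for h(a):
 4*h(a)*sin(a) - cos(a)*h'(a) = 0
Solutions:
 h(a) = C1/cos(a)^4


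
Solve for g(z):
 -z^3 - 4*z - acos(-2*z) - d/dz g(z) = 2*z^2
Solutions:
 g(z) = C1 - z^4/4 - 2*z^3/3 - 2*z^2 - z*acos(-2*z) - sqrt(1 - 4*z^2)/2


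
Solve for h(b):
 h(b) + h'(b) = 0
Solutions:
 h(b) = C1*exp(-b)


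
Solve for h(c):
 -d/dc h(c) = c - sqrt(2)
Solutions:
 h(c) = C1 - c^2/2 + sqrt(2)*c


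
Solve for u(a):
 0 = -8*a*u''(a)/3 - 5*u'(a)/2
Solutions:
 u(a) = C1 + C2*a^(1/16)


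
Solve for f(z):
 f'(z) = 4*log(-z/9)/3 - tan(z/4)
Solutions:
 f(z) = C1 + 4*z*log(-z)/3 - 8*z*log(3)/3 - 4*z/3 + 4*log(cos(z/4))


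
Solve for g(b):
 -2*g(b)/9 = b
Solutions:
 g(b) = -9*b/2


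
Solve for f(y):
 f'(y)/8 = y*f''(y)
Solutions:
 f(y) = C1 + C2*y^(9/8)


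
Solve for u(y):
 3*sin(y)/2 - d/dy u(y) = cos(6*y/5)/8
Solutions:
 u(y) = C1 - 5*sin(6*y/5)/48 - 3*cos(y)/2


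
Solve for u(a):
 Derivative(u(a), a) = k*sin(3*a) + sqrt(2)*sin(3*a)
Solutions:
 u(a) = C1 - k*cos(3*a)/3 - sqrt(2)*cos(3*a)/3


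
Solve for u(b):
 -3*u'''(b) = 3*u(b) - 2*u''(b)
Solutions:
 u(b) = C1*exp(b*(8*2^(1/3)/(27*sqrt(697) + 713)^(1/3) + 8 + 2^(2/3)*(27*sqrt(697) + 713)^(1/3))/36)*sin(2^(1/3)*sqrt(3)*b*(-2^(1/3)*(27*sqrt(697) + 713)^(1/3) + 8/(27*sqrt(697) + 713)^(1/3))/36) + C2*exp(b*(8*2^(1/3)/(27*sqrt(697) + 713)^(1/3) + 8 + 2^(2/3)*(27*sqrt(697) + 713)^(1/3))/36)*cos(2^(1/3)*sqrt(3)*b*(-2^(1/3)*(27*sqrt(697) + 713)^(1/3) + 8/(27*sqrt(697) + 713)^(1/3))/36) + C3*exp(b*(-2^(2/3)*(27*sqrt(697) + 713)^(1/3) - 8*2^(1/3)/(27*sqrt(697) + 713)^(1/3) + 4)/18)


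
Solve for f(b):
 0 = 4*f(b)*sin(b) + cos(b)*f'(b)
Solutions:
 f(b) = C1*cos(b)^4


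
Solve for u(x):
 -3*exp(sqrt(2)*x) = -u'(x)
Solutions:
 u(x) = C1 + 3*sqrt(2)*exp(sqrt(2)*x)/2


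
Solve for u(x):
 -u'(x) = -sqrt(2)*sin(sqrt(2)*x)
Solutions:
 u(x) = C1 - cos(sqrt(2)*x)


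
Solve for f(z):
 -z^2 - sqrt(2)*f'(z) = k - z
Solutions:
 f(z) = C1 - sqrt(2)*k*z/2 - sqrt(2)*z^3/6 + sqrt(2)*z^2/4


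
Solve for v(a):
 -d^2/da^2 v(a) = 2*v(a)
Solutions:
 v(a) = C1*sin(sqrt(2)*a) + C2*cos(sqrt(2)*a)


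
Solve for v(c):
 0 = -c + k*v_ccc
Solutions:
 v(c) = C1 + C2*c + C3*c^2 + c^4/(24*k)


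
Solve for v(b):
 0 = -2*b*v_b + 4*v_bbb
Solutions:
 v(b) = C1 + Integral(C2*airyai(2^(2/3)*b/2) + C3*airybi(2^(2/3)*b/2), b)


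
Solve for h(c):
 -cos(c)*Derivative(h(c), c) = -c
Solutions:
 h(c) = C1 + Integral(c/cos(c), c)


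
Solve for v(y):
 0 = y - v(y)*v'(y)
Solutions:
 v(y) = -sqrt(C1 + y^2)
 v(y) = sqrt(C1 + y^2)


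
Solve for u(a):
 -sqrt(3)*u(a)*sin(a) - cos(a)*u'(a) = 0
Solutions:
 u(a) = C1*cos(a)^(sqrt(3))


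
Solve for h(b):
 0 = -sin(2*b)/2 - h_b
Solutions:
 h(b) = C1 + cos(2*b)/4


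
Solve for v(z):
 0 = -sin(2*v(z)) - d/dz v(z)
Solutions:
 v(z) = pi - acos((-C1 - exp(4*z))/(C1 - exp(4*z)))/2
 v(z) = acos((-C1 - exp(4*z))/(C1 - exp(4*z)))/2


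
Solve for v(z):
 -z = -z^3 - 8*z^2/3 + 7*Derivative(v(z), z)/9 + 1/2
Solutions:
 v(z) = C1 + 9*z^4/28 + 8*z^3/7 - 9*z^2/14 - 9*z/14


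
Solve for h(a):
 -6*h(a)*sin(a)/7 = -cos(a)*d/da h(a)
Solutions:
 h(a) = C1/cos(a)^(6/7)


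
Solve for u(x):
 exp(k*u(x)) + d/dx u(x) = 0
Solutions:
 u(x) = Piecewise((log(1/(C1*k + k*x))/k, Ne(k, 0)), (nan, True))
 u(x) = Piecewise((C1 - x, Eq(k, 0)), (nan, True))


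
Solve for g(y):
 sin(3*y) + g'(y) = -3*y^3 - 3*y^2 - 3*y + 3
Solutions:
 g(y) = C1 - 3*y^4/4 - y^3 - 3*y^2/2 + 3*y + cos(3*y)/3


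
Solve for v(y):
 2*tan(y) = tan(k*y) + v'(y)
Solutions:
 v(y) = C1 - Piecewise((-log(cos(k*y))/k, Ne(k, 0)), (0, True)) - 2*log(cos(y))


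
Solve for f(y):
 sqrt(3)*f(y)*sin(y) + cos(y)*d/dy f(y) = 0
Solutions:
 f(y) = C1*cos(y)^(sqrt(3))


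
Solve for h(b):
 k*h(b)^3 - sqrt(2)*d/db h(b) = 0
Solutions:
 h(b) = -sqrt(-1/(C1 + sqrt(2)*b*k))
 h(b) = sqrt(-1/(C1 + sqrt(2)*b*k))


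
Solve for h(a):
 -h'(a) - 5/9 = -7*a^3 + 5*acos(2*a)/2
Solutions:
 h(a) = C1 + 7*a^4/4 - 5*a*acos(2*a)/2 - 5*a/9 + 5*sqrt(1 - 4*a^2)/4


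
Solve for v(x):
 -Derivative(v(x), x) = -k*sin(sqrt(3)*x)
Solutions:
 v(x) = C1 - sqrt(3)*k*cos(sqrt(3)*x)/3


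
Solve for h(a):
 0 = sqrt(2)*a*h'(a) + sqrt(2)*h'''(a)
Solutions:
 h(a) = C1 + Integral(C2*airyai(-a) + C3*airybi(-a), a)


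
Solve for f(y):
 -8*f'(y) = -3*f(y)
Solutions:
 f(y) = C1*exp(3*y/8)


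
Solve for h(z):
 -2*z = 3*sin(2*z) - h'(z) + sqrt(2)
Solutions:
 h(z) = C1 + z^2 + sqrt(2)*z - 3*cos(2*z)/2


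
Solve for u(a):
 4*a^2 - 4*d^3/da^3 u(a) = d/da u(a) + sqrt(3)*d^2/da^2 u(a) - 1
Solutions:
 u(a) = C1 + 4*a^3/3 - 4*sqrt(3)*a^2 - 7*a + (C2*sin(sqrt(13)*a/8) + C3*cos(sqrt(13)*a/8))*exp(-sqrt(3)*a/8)


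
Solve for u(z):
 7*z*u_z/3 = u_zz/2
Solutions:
 u(z) = C1 + C2*erfi(sqrt(21)*z/3)


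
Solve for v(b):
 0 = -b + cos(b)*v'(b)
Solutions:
 v(b) = C1 + Integral(b/cos(b), b)


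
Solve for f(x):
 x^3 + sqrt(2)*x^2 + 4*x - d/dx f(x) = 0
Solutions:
 f(x) = C1 + x^4/4 + sqrt(2)*x^3/3 + 2*x^2


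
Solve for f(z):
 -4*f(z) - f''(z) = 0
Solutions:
 f(z) = C1*sin(2*z) + C2*cos(2*z)


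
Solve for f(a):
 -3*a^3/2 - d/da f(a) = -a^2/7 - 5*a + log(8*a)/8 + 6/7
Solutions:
 f(a) = C1 - 3*a^4/8 + a^3/21 + 5*a^2/2 - a*log(a)/8 - 41*a/56 - 3*a*log(2)/8


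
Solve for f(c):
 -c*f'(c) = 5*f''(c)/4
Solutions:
 f(c) = C1 + C2*erf(sqrt(10)*c/5)


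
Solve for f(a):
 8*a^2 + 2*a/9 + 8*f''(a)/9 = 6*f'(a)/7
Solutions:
 f(a) = C1 + C2*exp(27*a/28) + 28*a^3/9 + 1589*a^2/162 + 44492*a/2187


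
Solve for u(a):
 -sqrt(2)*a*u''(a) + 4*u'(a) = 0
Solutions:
 u(a) = C1 + C2*a^(1 + 2*sqrt(2))


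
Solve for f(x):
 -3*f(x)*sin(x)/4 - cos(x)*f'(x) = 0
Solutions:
 f(x) = C1*cos(x)^(3/4)


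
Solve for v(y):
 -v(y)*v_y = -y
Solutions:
 v(y) = -sqrt(C1 + y^2)
 v(y) = sqrt(C1 + y^2)


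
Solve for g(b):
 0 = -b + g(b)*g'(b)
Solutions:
 g(b) = -sqrt(C1 + b^2)
 g(b) = sqrt(C1 + b^2)


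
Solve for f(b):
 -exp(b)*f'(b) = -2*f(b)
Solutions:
 f(b) = C1*exp(-2*exp(-b))


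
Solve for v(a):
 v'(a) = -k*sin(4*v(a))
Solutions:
 v(a) = -acos((-C1 - exp(8*a*k))/(C1 - exp(8*a*k)))/4 + pi/2
 v(a) = acos((-C1 - exp(8*a*k))/(C1 - exp(8*a*k)))/4


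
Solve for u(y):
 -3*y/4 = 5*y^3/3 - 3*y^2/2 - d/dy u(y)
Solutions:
 u(y) = C1 + 5*y^4/12 - y^3/2 + 3*y^2/8


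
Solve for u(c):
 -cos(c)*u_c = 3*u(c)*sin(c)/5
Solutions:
 u(c) = C1*cos(c)^(3/5)


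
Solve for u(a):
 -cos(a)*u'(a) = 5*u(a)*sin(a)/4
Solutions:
 u(a) = C1*cos(a)^(5/4)


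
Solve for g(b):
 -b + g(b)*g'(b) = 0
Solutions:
 g(b) = -sqrt(C1 + b^2)
 g(b) = sqrt(C1 + b^2)


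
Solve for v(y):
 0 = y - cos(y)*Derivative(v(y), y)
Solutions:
 v(y) = C1 + Integral(y/cos(y), y)


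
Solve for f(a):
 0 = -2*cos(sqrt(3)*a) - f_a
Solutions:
 f(a) = C1 - 2*sqrt(3)*sin(sqrt(3)*a)/3


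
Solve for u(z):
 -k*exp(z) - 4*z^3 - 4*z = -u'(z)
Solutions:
 u(z) = C1 + k*exp(z) + z^4 + 2*z^2


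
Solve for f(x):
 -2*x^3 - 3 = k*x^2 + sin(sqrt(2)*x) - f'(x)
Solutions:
 f(x) = C1 + k*x^3/3 + x^4/2 + 3*x - sqrt(2)*cos(sqrt(2)*x)/2


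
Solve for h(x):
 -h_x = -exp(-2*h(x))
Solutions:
 h(x) = log(-sqrt(C1 + 2*x))
 h(x) = log(C1 + 2*x)/2


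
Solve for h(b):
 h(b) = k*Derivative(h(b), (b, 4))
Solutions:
 h(b) = C1*exp(-b*(1/k)^(1/4)) + C2*exp(b*(1/k)^(1/4)) + C3*exp(-I*b*(1/k)^(1/4)) + C4*exp(I*b*(1/k)^(1/4))


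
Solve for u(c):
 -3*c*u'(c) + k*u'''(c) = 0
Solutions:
 u(c) = C1 + Integral(C2*airyai(3^(1/3)*c*(1/k)^(1/3)) + C3*airybi(3^(1/3)*c*(1/k)^(1/3)), c)


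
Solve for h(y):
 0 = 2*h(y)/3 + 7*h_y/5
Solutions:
 h(y) = C1*exp(-10*y/21)


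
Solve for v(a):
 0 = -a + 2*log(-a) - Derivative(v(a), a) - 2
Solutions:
 v(a) = C1 - a^2/2 + 2*a*log(-a) - 4*a


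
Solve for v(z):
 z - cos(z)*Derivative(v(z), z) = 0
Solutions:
 v(z) = C1 + Integral(z/cos(z), z)


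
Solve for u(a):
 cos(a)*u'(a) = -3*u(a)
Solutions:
 u(a) = C1*(sin(a) - 1)^(3/2)/(sin(a) + 1)^(3/2)


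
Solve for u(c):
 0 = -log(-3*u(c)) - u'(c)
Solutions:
 Integral(1/(log(-_y) + log(3)), (_y, u(c))) = C1 - c


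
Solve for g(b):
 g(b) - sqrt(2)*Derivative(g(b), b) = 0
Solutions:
 g(b) = C1*exp(sqrt(2)*b/2)


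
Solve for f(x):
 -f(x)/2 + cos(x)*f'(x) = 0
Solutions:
 f(x) = C1*(sin(x) + 1)^(1/4)/(sin(x) - 1)^(1/4)


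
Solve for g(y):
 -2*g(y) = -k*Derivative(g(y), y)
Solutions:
 g(y) = C1*exp(2*y/k)


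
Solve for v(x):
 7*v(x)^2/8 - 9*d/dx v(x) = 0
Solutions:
 v(x) = -72/(C1 + 7*x)


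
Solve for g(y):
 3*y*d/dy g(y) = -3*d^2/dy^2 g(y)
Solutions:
 g(y) = C1 + C2*erf(sqrt(2)*y/2)


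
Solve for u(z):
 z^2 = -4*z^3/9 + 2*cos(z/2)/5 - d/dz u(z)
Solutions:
 u(z) = C1 - z^4/9 - z^3/3 + 4*sin(z/2)/5


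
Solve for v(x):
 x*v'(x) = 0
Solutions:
 v(x) = C1


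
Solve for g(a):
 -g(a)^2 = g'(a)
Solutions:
 g(a) = 1/(C1 + a)


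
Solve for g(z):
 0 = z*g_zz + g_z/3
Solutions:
 g(z) = C1 + C2*z^(2/3)


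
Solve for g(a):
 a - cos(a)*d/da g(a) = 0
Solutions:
 g(a) = C1 + Integral(a/cos(a), a)


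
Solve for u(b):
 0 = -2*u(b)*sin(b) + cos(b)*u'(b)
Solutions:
 u(b) = C1/cos(b)^2


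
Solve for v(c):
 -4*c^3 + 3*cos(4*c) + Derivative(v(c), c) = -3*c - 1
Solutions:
 v(c) = C1 + c^4 - 3*c^2/2 - c - 3*sin(4*c)/4


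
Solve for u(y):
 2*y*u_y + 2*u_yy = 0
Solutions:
 u(y) = C1 + C2*erf(sqrt(2)*y/2)


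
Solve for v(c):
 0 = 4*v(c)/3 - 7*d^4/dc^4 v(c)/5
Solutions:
 v(c) = C1*exp(-sqrt(2)*21^(3/4)*5^(1/4)*c/21) + C2*exp(sqrt(2)*21^(3/4)*5^(1/4)*c/21) + C3*sin(sqrt(2)*21^(3/4)*5^(1/4)*c/21) + C4*cos(sqrt(2)*21^(3/4)*5^(1/4)*c/21)


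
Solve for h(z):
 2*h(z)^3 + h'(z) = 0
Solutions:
 h(z) = -sqrt(2)*sqrt(-1/(C1 - 2*z))/2
 h(z) = sqrt(2)*sqrt(-1/(C1 - 2*z))/2


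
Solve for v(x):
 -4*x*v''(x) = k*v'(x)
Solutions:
 v(x) = C1 + x^(1 - re(k)/4)*(C2*sin(log(x)*Abs(im(k))/4) + C3*cos(log(x)*im(k)/4))


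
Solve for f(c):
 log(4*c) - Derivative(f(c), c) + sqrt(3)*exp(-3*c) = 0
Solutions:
 f(c) = C1 + c*log(c) + c*(-1 + 2*log(2)) - sqrt(3)*exp(-3*c)/3


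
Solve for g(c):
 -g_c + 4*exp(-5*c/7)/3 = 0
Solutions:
 g(c) = C1 - 28*exp(-5*c/7)/15


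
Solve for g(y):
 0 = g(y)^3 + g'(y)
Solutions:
 g(y) = -sqrt(2)*sqrt(-1/(C1 - y))/2
 g(y) = sqrt(2)*sqrt(-1/(C1 - y))/2


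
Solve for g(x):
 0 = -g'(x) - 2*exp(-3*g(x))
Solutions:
 g(x) = log(C1 - 6*x)/3
 g(x) = log((-3^(1/3) - 3^(5/6)*I)*(C1 - 2*x)^(1/3)/2)
 g(x) = log((-3^(1/3) + 3^(5/6)*I)*(C1 - 2*x)^(1/3)/2)


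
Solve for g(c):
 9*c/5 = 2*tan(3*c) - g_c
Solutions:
 g(c) = C1 - 9*c^2/10 - 2*log(cos(3*c))/3


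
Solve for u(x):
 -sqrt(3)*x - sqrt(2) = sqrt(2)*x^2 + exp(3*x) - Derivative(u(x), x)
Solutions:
 u(x) = C1 + sqrt(2)*x^3/3 + sqrt(3)*x^2/2 + sqrt(2)*x + exp(3*x)/3


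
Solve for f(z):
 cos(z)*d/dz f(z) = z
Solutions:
 f(z) = C1 + Integral(z/cos(z), z)


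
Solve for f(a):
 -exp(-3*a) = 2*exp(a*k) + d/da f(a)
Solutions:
 f(a) = C1 + exp(-3*a)/3 - 2*exp(a*k)/k


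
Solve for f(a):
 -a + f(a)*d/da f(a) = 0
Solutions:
 f(a) = -sqrt(C1 + a^2)
 f(a) = sqrt(C1 + a^2)


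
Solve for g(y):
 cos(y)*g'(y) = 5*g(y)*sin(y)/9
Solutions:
 g(y) = C1/cos(y)^(5/9)


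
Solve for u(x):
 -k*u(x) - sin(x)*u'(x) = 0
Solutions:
 u(x) = C1*exp(k*(-log(cos(x) - 1) + log(cos(x) + 1))/2)


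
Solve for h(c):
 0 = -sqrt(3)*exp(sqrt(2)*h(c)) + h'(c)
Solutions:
 h(c) = sqrt(2)*(2*log(-1/(C1 + sqrt(3)*c)) - log(2))/4


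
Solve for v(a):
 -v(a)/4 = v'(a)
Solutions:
 v(a) = C1*exp(-a/4)


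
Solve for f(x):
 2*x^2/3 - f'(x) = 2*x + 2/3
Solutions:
 f(x) = C1 + 2*x^3/9 - x^2 - 2*x/3


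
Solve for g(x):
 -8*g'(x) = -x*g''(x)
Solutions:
 g(x) = C1 + C2*x^9


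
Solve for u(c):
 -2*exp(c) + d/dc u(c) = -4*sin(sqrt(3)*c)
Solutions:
 u(c) = C1 + 2*exp(c) + 4*sqrt(3)*cos(sqrt(3)*c)/3


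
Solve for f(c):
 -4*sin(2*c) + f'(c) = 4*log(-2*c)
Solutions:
 f(c) = C1 + 4*c*log(-c) - 4*c + 4*c*log(2) - 2*cos(2*c)


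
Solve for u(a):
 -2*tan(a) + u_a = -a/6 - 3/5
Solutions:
 u(a) = C1 - a^2/12 - 3*a/5 - 2*log(cos(a))


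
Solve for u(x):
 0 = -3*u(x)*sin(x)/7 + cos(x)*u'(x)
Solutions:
 u(x) = C1/cos(x)^(3/7)


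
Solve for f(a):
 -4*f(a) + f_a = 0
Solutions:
 f(a) = C1*exp(4*a)


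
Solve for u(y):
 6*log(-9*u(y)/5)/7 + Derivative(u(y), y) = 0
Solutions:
 7*Integral(1/(log(-_y) - log(5) + 2*log(3)), (_y, u(y)))/6 = C1 - y


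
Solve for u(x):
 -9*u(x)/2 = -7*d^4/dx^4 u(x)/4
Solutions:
 u(x) = C1*exp(-2^(1/4)*sqrt(3)*7^(3/4)*x/7) + C2*exp(2^(1/4)*sqrt(3)*7^(3/4)*x/7) + C3*sin(2^(1/4)*sqrt(3)*7^(3/4)*x/7) + C4*cos(2^(1/4)*sqrt(3)*7^(3/4)*x/7)


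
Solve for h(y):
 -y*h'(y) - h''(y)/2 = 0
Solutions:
 h(y) = C1 + C2*erf(y)


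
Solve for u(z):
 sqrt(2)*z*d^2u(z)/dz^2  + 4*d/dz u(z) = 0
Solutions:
 u(z) = C1 + C2*z^(1 - 2*sqrt(2))


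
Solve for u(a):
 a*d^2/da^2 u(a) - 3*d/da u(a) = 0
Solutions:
 u(a) = C1 + C2*a^4


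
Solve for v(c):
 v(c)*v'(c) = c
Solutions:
 v(c) = -sqrt(C1 + c^2)
 v(c) = sqrt(C1 + c^2)


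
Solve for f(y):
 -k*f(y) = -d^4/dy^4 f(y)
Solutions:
 f(y) = C1*exp(-k^(1/4)*y) + C2*exp(k^(1/4)*y) + C3*exp(-I*k^(1/4)*y) + C4*exp(I*k^(1/4)*y)


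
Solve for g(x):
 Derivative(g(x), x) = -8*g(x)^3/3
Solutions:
 g(x) = -sqrt(6)*sqrt(-1/(C1 - 8*x))/2
 g(x) = sqrt(6)*sqrt(-1/(C1 - 8*x))/2


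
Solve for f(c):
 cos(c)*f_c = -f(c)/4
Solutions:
 f(c) = C1*(sin(c) - 1)^(1/8)/(sin(c) + 1)^(1/8)


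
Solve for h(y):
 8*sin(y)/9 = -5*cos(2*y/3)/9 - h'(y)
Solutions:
 h(y) = C1 - 5*sin(2*y/3)/6 + 8*cos(y)/9


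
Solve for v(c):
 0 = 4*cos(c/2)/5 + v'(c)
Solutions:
 v(c) = C1 - 8*sin(c/2)/5


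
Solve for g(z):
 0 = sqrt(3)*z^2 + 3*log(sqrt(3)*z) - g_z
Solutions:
 g(z) = C1 + sqrt(3)*z^3/3 + 3*z*log(z) - 3*z + 3*z*log(3)/2


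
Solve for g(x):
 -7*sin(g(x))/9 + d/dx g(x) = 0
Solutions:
 -7*x/9 + log(cos(g(x)) - 1)/2 - log(cos(g(x)) + 1)/2 = C1


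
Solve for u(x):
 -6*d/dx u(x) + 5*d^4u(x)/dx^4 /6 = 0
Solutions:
 u(x) = C1 + C4*exp(30^(2/3)*x/5) + (C2*sin(3*10^(2/3)*3^(1/6)*x/10) + C3*cos(3*10^(2/3)*3^(1/6)*x/10))*exp(-30^(2/3)*x/10)


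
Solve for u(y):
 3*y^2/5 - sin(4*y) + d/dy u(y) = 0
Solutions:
 u(y) = C1 - y^3/5 - cos(4*y)/4


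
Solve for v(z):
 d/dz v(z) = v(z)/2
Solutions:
 v(z) = C1*exp(z/2)


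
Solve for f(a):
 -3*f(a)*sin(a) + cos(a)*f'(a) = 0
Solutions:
 f(a) = C1/cos(a)^3


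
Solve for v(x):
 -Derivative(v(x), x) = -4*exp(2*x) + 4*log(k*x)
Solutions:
 v(x) = C1 - 4*x*log(k*x) + 4*x + 2*exp(2*x)


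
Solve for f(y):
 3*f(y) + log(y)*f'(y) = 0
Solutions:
 f(y) = C1*exp(-3*li(y))


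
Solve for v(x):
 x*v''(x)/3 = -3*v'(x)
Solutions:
 v(x) = C1 + C2/x^8


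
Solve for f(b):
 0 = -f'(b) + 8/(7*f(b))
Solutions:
 f(b) = -sqrt(C1 + 112*b)/7
 f(b) = sqrt(C1 + 112*b)/7


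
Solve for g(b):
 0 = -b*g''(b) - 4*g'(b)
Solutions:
 g(b) = C1 + C2/b^3


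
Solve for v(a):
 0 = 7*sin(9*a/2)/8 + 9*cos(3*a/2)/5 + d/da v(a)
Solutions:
 v(a) = C1 - 6*sin(3*a/2)/5 + 7*cos(9*a/2)/36


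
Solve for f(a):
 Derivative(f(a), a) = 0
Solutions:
 f(a) = C1


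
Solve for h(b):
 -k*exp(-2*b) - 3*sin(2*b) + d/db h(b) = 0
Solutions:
 h(b) = C1 - k*exp(-2*b)/2 - 3*cos(2*b)/2


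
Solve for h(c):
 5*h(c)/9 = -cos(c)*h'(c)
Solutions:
 h(c) = C1*(sin(c) - 1)^(5/18)/(sin(c) + 1)^(5/18)


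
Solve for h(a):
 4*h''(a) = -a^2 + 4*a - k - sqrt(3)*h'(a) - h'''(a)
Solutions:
 h(a) = C1 + C2*exp(a*(-2 + sqrt(4 - sqrt(3)))) + C3*exp(-a*(sqrt(4 - sqrt(3)) + 2)) - sqrt(3)*a^3/9 + 2*sqrt(3)*a^2/3 + 4*a^2/3 - sqrt(3)*a*k/3 - 32*sqrt(3)*a/9 - 14*a/3


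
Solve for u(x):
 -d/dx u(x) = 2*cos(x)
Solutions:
 u(x) = C1 - 2*sin(x)


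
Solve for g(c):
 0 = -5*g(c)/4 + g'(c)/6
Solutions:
 g(c) = C1*exp(15*c/2)


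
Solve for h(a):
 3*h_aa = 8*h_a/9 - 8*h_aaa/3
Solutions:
 h(a) = C1 + C2*exp(a*(-27 + sqrt(1497))/48) + C3*exp(-a*(27 + sqrt(1497))/48)


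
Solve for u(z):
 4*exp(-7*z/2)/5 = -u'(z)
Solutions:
 u(z) = C1 + 8*exp(-7*z/2)/35


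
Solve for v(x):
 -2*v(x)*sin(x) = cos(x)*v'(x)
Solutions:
 v(x) = C1*cos(x)^2


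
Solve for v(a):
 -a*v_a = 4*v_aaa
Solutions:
 v(a) = C1 + Integral(C2*airyai(-2^(1/3)*a/2) + C3*airybi(-2^(1/3)*a/2), a)


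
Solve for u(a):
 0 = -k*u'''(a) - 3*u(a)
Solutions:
 u(a) = C1*exp(3^(1/3)*a*(-1/k)^(1/3)) + C2*exp(a*(-1/k)^(1/3)*(-3^(1/3) + 3^(5/6)*I)/2) + C3*exp(-a*(-1/k)^(1/3)*(3^(1/3) + 3^(5/6)*I)/2)


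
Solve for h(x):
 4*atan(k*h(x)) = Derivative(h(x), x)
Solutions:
 Integral(1/atan(_y*k), (_y, h(x))) = C1 + 4*x


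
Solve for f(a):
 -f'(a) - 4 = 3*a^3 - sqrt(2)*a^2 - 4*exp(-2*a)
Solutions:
 f(a) = C1 - 3*a^4/4 + sqrt(2)*a^3/3 - 4*a - 2*exp(-2*a)


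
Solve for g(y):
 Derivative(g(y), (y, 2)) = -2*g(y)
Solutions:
 g(y) = C1*sin(sqrt(2)*y) + C2*cos(sqrt(2)*y)


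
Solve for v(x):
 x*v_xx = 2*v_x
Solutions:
 v(x) = C1 + C2*x^3


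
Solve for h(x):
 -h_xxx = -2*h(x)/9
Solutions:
 h(x) = C3*exp(6^(1/3)*x/3) + (C1*sin(2^(1/3)*3^(5/6)*x/6) + C2*cos(2^(1/3)*3^(5/6)*x/6))*exp(-6^(1/3)*x/6)


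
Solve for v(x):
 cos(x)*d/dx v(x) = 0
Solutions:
 v(x) = C1


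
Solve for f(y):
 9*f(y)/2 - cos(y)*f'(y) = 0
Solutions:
 f(y) = C1*(sin(y) + 1)^(1/4)*(sin(y)^2 + 2*sin(y) + 1)/((sin(y) - 1)^(1/4)*(sin(y)^2 - 2*sin(y) + 1))


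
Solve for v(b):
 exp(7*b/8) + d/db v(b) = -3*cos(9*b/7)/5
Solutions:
 v(b) = C1 - 8*exp(7*b/8)/7 - 7*sin(9*b/7)/15


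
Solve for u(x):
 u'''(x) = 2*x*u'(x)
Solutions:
 u(x) = C1 + Integral(C2*airyai(2^(1/3)*x) + C3*airybi(2^(1/3)*x), x)


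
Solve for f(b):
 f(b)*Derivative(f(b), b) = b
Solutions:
 f(b) = -sqrt(C1 + b^2)
 f(b) = sqrt(C1 + b^2)


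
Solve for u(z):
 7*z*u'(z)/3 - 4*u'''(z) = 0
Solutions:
 u(z) = C1 + Integral(C2*airyai(126^(1/3)*z/6) + C3*airybi(126^(1/3)*z/6), z)


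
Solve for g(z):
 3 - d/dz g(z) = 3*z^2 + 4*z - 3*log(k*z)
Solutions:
 g(z) = C1 - z^3 - 2*z^2 + 3*z*log(k*z)


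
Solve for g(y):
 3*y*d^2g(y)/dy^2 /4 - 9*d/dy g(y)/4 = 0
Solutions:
 g(y) = C1 + C2*y^4


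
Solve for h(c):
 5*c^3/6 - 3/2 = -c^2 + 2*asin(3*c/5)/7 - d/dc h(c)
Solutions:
 h(c) = C1 - 5*c^4/24 - c^3/3 + 2*c*asin(3*c/5)/7 + 3*c/2 + 2*sqrt(25 - 9*c^2)/21


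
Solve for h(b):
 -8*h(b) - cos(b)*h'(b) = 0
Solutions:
 h(b) = C1*(sin(b)^4 - 4*sin(b)^3 + 6*sin(b)^2 - 4*sin(b) + 1)/(sin(b)^4 + 4*sin(b)^3 + 6*sin(b)^2 + 4*sin(b) + 1)


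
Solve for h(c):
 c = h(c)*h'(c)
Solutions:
 h(c) = -sqrt(C1 + c^2)
 h(c) = sqrt(C1 + c^2)


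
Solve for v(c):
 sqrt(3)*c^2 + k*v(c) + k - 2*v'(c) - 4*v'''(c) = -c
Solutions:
 v(c) = C1*exp(c*(3^(1/3)*(-9*k + sqrt(3)*sqrt(27*k^2 + 8))^(1/3)/12 - 3^(5/6)*I*(-9*k + sqrt(3)*sqrt(27*k^2 + 8))^(1/3)/12 + 2/((-3^(1/3) + 3^(5/6)*I)*(-9*k + sqrt(3)*sqrt(27*k^2 + 8))^(1/3)))) + C2*exp(c*(3^(1/3)*(-9*k + sqrt(3)*sqrt(27*k^2 + 8))^(1/3)/12 + 3^(5/6)*I*(-9*k + sqrt(3)*sqrt(27*k^2 + 8))^(1/3)/12 - 2/((3^(1/3) + 3^(5/6)*I)*(-9*k + sqrt(3)*sqrt(27*k^2 + 8))^(1/3)))) + C3*exp(3^(1/3)*c*(-(-9*k + sqrt(3)*sqrt(27*k^2 + 8))^(1/3) + 2*3^(1/3)/(-9*k + sqrt(3)*sqrt(27*k^2 + 8))^(1/3))/6) - sqrt(3)*c^2/k - c/k - 4*sqrt(3)*c/k^2 - 1 - 2/k^2 - 8*sqrt(3)/k^3


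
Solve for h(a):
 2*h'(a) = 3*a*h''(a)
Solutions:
 h(a) = C1 + C2*a^(5/3)


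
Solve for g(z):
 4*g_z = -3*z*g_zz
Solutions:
 g(z) = C1 + C2/z^(1/3)


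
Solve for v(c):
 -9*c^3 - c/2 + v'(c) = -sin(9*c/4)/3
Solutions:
 v(c) = C1 + 9*c^4/4 + c^2/4 + 4*cos(9*c/4)/27


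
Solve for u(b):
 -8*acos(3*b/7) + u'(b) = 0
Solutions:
 u(b) = C1 + 8*b*acos(3*b/7) - 8*sqrt(49 - 9*b^2)/3


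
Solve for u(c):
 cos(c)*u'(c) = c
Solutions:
 u(c) = C1 + Integral(c/cos(c), c)


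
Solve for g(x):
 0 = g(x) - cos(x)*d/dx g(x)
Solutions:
 g(x) = C1*sqrt(sin(x) + 1)/sqrt(sin(x) - 1)


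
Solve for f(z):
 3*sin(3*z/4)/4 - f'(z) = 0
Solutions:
 f(z) = C1 - cos(3*z/4)


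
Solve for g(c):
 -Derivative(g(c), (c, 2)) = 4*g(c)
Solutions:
 g(c) = C1*sin(2*c) + C2*cos(2*c)


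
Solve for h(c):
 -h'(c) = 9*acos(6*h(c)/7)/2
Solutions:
 Integral(1/acos(6*_y/7), (_y, h(c))) = C1 - 9*c/2


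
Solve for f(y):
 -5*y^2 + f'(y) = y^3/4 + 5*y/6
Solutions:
 f(y) = C1 + y^4/16 + 5*y^3/3 + 5*y^2/12


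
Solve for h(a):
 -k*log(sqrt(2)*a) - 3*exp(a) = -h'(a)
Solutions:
 h(a) = C1 + a*k*log(a) + a*k*(-1 + log(2)/2) + 3*exp(a)


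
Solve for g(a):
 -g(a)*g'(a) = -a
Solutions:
 g(a) = -sqrt(C1 + a^2)
 g(a) = sqrt(C1 + a^2)


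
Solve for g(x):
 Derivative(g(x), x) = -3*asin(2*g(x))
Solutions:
 Integral(1/asin(2*_y), (_y, g(x))) = C1 - 3*x


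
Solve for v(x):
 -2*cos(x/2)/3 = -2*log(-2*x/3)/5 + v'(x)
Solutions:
 v(x) = C1 + 2*x*log(-x)/5 - 2*x*log(3)/5 - 2*x/5 + 2*x*log(2)/5 - 4*sin(x/2)/3


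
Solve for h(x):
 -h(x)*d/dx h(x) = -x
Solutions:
 h(x) = -sqrt(C1 + x^2)
 h(x) = sqrt(C1 + x^2)


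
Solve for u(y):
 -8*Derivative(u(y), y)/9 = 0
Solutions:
 u(y) = C1


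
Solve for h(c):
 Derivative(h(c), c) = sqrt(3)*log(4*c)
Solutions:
 h(c) = C1 + sqrt(3)*c*log(c) - sqrt(3)*c + 2*sqrt(3)*c*log(2)


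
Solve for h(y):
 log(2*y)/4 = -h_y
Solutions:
 h(y) = C1 - y*log(y)/4 - y*log(2)/4 + y/4


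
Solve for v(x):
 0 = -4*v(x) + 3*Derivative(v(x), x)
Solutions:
 v(x) = C1*exp(4*x/3)


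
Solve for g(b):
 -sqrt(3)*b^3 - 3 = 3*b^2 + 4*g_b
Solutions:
 g(b) = C1 - sqrt(3)*b^4/16 - b^3/4 - 3*b/4


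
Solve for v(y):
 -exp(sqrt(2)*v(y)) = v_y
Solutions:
 v(y) = sqrt(2)*(2*log(1/(C1 + y)) - log(2))/4


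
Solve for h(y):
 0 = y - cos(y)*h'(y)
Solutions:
 h(y) = C1 + Integral(y/cos(y), y)


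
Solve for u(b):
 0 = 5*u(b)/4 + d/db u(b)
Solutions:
 u(b) = C1*exp(-5*b/4)


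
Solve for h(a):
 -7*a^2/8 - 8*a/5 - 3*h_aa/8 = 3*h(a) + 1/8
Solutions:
 h(a) = C1*sin(2*sqrt(2)*a) + C2*cos(2*sqrt(2)*a) - 7*a^2/24 - 8*a/15 + 1/32


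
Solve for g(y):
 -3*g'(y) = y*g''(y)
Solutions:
 g(y) = C1 + C2/y^2


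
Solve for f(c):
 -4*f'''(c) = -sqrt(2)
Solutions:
 f(c) = C1 + C2*c + C3*c^2 + sqrt(2)*c^3/24


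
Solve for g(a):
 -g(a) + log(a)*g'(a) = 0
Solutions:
 g(a) = C1*exp(li(a))


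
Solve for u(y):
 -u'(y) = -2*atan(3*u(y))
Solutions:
 Integral(1/atan(3*_y), (_y, u(y))) = C1 + 2*y


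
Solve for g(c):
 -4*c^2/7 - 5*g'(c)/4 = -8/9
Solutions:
 g(c) = C1 - 16*c^3/105 + 32*c/45


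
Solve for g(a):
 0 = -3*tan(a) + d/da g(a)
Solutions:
 g(a) = C1 - 3*log(cos(a))


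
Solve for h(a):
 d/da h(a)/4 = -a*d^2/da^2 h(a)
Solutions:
 h(a) = C1 + C2*a^(3/4)


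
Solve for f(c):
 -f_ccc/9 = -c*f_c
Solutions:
 f(c) = C1 + Integral(C2*airyai(3^(2/3)*c) + C3*airybi(3^(2/3)*c), c)


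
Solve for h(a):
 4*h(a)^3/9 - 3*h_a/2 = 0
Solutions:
 h(a) = -3*sqrt(6)*sqrt(-1/(C1 + 8*a))/2
 h(a) = 3*sqrt(6)*sqrt(-1/(C1 + 8*a))/2


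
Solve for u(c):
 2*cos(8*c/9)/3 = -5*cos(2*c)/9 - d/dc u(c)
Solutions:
 u(c) = C1 - 3*sin(8*c/9)/4 - 5*sin(2*c)/18


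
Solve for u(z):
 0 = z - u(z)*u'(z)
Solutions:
 u(z) = -sqrt(C1 + z^2)
 u(z) = sqrt(C1 + z^2)


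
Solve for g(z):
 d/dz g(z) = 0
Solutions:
 g(z) = C1


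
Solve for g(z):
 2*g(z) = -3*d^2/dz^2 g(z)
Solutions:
 g(z) = C1*sin(sqrt(6)*z/3) + C2*cos(sqrt(6)*z/3)


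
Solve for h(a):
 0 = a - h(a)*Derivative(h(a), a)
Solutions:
 h(a) = -sqrt(C1 + a^2)
 h(a) = sqrt(C1 + a^2)


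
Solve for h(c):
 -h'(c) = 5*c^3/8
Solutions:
 h(c) = C1 - 5*c^4/32


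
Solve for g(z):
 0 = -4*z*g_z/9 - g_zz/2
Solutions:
 g(z) = C1 + C2*erf(2*z/3)


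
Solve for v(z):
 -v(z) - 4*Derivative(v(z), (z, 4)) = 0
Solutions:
 v(z) = (C1*sin(z/2) + C2*cos(z/2))*exp(-z/2) + (C3*sin(z/2) + C4*cos(z/2))*exp(z/2)


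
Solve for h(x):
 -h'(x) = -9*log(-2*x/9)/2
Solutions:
 h(x) = C1 + 9*x*log(-x)/2 + x*(-9*log(3) - 9/2 + 9*log(2)/2)


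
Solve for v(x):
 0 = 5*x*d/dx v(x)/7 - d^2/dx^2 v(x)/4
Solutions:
 v(x) = C1 + C2*erfi(sqrt(70)*x/7)


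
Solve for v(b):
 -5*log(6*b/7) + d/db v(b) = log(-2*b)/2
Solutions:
 v(b) = C1 + 11*b*log(b)/2 + b*(-5*log(7) - 11/2 + log(2)/2 + 5*log(6) + I*pi/2)


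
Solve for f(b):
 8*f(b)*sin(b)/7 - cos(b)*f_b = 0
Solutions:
 f(b) = C1/cos(b)^(8/7)


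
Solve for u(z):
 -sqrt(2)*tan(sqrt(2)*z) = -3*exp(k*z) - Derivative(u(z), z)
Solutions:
 u(z) = C1 - 3*Piecewise((exp(k*z)/k, Ne(k, 0)), (z, True)) - log(cos(sqrt(2)*z))


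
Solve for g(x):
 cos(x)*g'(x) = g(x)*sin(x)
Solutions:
 g(x) = C1/cos(x)


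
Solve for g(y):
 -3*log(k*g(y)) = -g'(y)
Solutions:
 li(k*g(y))/k = C1 + 3*y


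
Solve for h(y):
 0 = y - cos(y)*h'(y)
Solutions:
 h(y) = C1 + Integral(y/cos(y), y)


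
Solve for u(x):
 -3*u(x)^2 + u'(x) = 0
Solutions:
 u(x) = -1/(C1 + 3*x)


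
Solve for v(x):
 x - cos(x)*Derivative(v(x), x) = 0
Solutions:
 v(x) = C1 + Integral(x/cos(x), x)


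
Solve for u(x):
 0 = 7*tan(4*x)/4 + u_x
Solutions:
 u(x) = C1 + 7*log(cos(4*x))/16


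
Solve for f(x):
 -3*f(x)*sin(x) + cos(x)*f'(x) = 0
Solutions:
 f(x) = C1/cos(x)^3


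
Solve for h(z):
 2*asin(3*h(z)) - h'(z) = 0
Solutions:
 Integral(1/asin(3*_y), (_y, h(z))) = C1 + 2*z


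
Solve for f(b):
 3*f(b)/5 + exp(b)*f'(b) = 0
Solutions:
 f(b) = C1*exp(3*exp(-b)/5)


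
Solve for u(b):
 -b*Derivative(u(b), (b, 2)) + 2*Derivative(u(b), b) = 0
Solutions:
 u(b) = C1 + C2*b^3


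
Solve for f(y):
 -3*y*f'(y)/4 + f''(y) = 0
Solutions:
 f(y) = C1 + C2*erfi(sqrt(6)*y/4)


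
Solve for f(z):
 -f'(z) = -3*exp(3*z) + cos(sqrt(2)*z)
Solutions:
 f(z) = C1 + exp(3*z) - sqrt(2)*sin(sqrt(2)*z)/2


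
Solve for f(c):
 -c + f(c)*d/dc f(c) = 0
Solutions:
 f(c) = -sqrt(C1 + c^2)
 f(c) = sqrt(C1 + c^2)


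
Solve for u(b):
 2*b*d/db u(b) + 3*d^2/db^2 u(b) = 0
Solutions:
 u(b) = C1 + C2*erf(sqrt(3)*b/3)


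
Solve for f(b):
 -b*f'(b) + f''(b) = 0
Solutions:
 f(b) = C1 + C2*erfi(sqrt(2)*b/2)


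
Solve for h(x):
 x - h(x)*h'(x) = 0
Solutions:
 h(x) = -sqrt(C1 + x^2)
 h(x) = sqrt(C1 + x^2)


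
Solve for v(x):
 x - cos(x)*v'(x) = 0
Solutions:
 v(x) = C1 + Integral(x/cos(x), x)


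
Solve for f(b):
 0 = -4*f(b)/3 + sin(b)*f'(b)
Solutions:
 f(b) = C1*(cos(b) - 1)^(2/3)/(cos(b) + 1)^(2/3)


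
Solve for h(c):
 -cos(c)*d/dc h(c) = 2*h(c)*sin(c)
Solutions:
 h(c) = C1*cos(c)^2


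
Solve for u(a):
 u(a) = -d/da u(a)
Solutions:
 u(a) = C1*exp(-a)


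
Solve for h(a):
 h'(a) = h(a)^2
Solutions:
 h(a) = -1/(C1 + a)


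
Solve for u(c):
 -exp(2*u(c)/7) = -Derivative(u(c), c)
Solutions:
 u(c) = 7*log(-sqrt(-1/(C1 + c))) - 7*log(2) + 7*log(14)/2
 u(c) = 7*log(-1/(C1 + c))/2 - 7*log(2) + 7*log(14)/2


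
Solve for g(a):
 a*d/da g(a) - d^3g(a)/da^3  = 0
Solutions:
 g(a) = C1 + Integral(C2*airyai(a) + C3*airybi(a), a)


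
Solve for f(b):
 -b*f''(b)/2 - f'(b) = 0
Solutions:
 f(b) = C1 + C2/b


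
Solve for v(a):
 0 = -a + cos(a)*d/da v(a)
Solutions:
 v(a) = C1 + Integral(a/cos(a), a)


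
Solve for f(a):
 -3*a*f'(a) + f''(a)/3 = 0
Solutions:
 f(a) = C1 + C2*erfi(3*sqrt(2)*a/2)


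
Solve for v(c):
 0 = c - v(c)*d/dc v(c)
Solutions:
 v(c) = -sqrt(C1 + c^2)
 v(c) = sqrt(C1 + c^2)


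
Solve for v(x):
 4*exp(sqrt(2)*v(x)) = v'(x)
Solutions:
 v(x) = sqrt(2)*(2*log(-1/(C1 + 4*x)) - log(2))/4


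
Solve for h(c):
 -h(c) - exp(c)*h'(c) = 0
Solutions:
 h(c) = C1*exp(exp(-c))


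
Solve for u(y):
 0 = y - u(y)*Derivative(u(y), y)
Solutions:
 u(y) = -sqrt(C1 + y^2)
 u(y) = sqrt(C1 + y^2)


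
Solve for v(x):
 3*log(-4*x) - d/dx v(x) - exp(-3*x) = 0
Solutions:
 v(x) = C1 + 3*x*log(-x) + 3*x*(-1 + 2*log(2)) + exp(-3*x)/3


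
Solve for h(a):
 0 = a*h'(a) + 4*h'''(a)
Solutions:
 h(a) = C1 + Integral(C2*airyai(-2^(1/3)*a/2) + C3*airybi(-2^(1/3)*a/2), a)


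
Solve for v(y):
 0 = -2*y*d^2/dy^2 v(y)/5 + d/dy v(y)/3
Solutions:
 v(y) = C1 + C2*y^(11/6)


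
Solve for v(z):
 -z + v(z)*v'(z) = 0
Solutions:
 v(z) = -sqrt(C1 + z^2)
 v(z) = sqrt(C1 + z^2)


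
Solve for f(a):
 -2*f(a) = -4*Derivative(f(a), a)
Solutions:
 f(a) = C1*exp(a/2)


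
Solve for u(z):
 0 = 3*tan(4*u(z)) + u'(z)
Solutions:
 u(z) = -asin(C1*exp(-12*z))/4 + pi/4
 u(z) = asin(C1*exp(-12*z))/4


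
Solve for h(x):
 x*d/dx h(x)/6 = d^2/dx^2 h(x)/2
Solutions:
 h(x) = C1 + C2*erfi(sqrt(6)*x/6)


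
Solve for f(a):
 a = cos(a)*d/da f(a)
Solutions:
 f(a) = C1 + Integral(a/cos(a), a)


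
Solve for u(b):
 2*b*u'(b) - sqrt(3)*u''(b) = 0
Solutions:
 u(b) = C1 + C2*erfi(3^(3/4)*b/3)


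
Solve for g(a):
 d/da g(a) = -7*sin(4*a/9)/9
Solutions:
 g(a) = C1 + 7*cos(4*a/9)/4


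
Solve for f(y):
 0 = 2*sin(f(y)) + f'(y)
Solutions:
 f(y) = -acos((-C1 - exp(4*y))/(C1 - exp(4*y))) + 2*pi
 f(y) = acos((-C1 - exp(4*y))/(C1 - exp(4*y)))


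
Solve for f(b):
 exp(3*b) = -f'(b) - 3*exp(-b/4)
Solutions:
 f(b) = C1 - exp(3*b)/3 + 12*exp(-b/4)


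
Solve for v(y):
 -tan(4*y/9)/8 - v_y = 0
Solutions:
 v(y) = C1 + 9*log(cos(4*y/9))/32


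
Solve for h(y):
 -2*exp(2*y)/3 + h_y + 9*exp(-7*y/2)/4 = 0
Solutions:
 h(y) = C1 + exp(2*y)/3 + 9*exp(-7*y/2)/14


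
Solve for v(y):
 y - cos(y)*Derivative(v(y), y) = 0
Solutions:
 v(y) = C1 + Integral(y/cos(y), y)


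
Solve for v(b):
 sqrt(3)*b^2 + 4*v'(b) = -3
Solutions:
 v(b) = C1 - sqrt(3)*b^3/12 - 3*b/4


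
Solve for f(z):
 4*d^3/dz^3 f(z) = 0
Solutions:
 f(z) = C1 + C2*z + C3*z^2


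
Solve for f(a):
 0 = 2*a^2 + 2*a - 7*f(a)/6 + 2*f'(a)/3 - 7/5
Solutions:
 f(a) = C1*exp(7*a/4) + 12*a^2/7 + 180*a/49 + 1542/1715


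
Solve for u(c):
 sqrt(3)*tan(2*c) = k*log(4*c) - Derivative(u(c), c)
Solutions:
 u(c) = C1 + c*k*(log(c) - 1) + 2*c*k*log(2) + sqrt(3)*log(cos(2*c))/2


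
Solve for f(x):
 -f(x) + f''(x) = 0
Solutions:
 f(x) = C1*exp(-x) + C2*exp(x)


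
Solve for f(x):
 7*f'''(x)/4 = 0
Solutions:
 f(x) = C1 + C2*x + C3*x^2


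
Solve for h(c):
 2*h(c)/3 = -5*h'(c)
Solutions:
 h(c) = C1*exp(-2*c/15)


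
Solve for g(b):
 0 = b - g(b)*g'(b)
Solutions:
 g(b) = -sqrt(C1 + b^2)
 g(b) = sqrt(C1 + b^2)


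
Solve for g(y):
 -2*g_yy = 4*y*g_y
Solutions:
 g(y) = C1 + C2*erf(y)


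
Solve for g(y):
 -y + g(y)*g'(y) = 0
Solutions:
 g(y) = -sqrt(C1 + y^2)
 g(y) = sqrt(C1 + y^2)


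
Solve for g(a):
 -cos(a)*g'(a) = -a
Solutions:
 g(a) = C1 + Integral(a/cos(a), a)


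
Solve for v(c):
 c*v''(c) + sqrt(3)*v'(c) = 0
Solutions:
 v(c) = C1 + C2*c^(1 - sqrt(3))


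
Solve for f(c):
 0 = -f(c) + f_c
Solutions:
 f(c) = C1*exp(c)


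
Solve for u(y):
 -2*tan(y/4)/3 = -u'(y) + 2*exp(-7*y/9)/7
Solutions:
 u(y) = C1 + 4*log(tan(y/4)^2 + 1)/3 - 18*exp(-7*y/9)/49


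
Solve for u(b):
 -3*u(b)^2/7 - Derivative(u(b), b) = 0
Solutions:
 u(b) = 7/(C1 + 3*b)


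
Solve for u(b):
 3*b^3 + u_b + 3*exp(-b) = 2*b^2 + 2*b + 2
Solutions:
 u(b) = C1 - 3*b^4/4 + 2*b^3/3 + b^2 + 2*b + 3*exp(-b)


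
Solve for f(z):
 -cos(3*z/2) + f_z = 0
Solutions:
 f(z) = C1 + 2*sin(3*z/2)/3


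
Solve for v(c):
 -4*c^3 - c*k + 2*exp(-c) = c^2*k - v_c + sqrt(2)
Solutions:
 v(c) = C1 + c^4 + c^3*k/3 + c^2*k/2 + sqrt(2)*c + 2*exp(-c)


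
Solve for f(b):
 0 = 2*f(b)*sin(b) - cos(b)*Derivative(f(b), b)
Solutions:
 f(b) = C1/cos(b)^2


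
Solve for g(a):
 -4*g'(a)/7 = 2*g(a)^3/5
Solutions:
 g(a) = -sqrt(5)*sqrt(-1/(C1 - 7*a))
 g(a) = sqrt(5)*sqrt(-1/(C1 - 7*a))


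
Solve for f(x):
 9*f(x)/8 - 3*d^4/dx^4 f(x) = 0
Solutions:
 f(x) = C1*exp(-6^(1/4)*x/2) + C2*exp(6^(1/4)*x/2) + C3*sin(6^(1/4)*x/2) + C4*cos(6^(1/4)*x/2)


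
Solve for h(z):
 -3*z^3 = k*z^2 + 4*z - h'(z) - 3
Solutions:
 h(z) = C1 + k*z^3/3 + 3*z^4/4 + 2*z^2 - 3*z


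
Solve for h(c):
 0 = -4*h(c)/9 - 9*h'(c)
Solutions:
 h(c) = C1*exp(-4*c/81)


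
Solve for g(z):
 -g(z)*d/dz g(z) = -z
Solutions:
 g(z) = -sqrt(C1 + z^2)
 g(z) = sqrt(C1 + z^2)


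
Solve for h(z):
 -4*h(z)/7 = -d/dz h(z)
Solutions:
 h(z) = C1*exp(4*z/7)


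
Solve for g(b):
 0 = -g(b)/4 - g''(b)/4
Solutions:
 g(b) = C1*sin(b) + C2*cos(b)
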